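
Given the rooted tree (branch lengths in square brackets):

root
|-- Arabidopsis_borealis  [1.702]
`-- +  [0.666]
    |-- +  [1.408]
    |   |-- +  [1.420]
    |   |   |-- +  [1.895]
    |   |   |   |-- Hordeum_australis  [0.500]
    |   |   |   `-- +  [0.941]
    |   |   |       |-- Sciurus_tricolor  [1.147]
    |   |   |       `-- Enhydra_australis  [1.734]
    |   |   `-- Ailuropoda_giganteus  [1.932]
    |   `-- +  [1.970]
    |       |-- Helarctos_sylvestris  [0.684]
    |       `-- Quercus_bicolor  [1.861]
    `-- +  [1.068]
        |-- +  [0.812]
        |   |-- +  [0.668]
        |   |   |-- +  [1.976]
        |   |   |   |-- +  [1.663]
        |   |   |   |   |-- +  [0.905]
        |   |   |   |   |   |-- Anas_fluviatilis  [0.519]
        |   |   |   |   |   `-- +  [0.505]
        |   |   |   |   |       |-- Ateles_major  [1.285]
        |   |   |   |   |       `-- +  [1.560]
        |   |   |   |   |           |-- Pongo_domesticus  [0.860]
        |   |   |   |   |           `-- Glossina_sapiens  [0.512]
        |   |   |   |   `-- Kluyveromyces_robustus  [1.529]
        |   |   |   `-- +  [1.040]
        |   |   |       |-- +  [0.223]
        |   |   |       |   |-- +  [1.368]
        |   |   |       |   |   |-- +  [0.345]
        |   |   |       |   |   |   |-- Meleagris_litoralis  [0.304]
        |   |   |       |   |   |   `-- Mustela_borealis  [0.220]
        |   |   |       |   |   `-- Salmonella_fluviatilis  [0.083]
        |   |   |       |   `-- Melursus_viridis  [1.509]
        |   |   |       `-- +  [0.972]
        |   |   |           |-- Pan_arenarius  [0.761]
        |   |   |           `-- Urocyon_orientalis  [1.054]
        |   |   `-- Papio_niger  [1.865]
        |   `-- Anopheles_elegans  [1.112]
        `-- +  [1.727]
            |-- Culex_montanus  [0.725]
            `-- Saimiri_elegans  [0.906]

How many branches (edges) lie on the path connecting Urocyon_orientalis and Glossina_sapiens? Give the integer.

8

The MRCA of Urocyon_orientalis and Glossina_sapiens is the node subtending (((Anas_fluviatilis,(Ateles_major,(Pongo_domesticus,Glossina_sapiens))),Kluyveromyces_robustus),((((Meleagris_litoralis,Mustela_borealis),Salmonella_fluviatilis),Melursus_viridis),(Pan_arenarius,Urocyon_orientalis))).
From Urocyon_orientalis up to that node: 3 branches. From Glossina_sapiens up to the same node: 5 branches. Total: 3 + 5 = 8.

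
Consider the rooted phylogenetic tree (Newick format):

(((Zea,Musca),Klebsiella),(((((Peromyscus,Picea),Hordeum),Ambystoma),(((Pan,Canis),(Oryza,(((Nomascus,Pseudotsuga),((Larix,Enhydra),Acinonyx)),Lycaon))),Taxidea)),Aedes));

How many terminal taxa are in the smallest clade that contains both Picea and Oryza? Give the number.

14

The MRCA of Picea and Oryza is the node subtending ((((Peromyscus,Picea),Hordeum),Ambystoma),(((Pan,Canis),(Oryza,(((Nomascus,Pseudotsuga),((Larix,Enhydra),Acinonyx)),Lycaon))),Taxidea)).
That clade contains 14 terminal taxa: Acinonyx, Ambystoma, Canis, Enhydra, Hordeum, Larix, Lycaon, Nomascus, Oryza, Pan, Peromyscus, Picea, Pseudotsuga, Taxidea.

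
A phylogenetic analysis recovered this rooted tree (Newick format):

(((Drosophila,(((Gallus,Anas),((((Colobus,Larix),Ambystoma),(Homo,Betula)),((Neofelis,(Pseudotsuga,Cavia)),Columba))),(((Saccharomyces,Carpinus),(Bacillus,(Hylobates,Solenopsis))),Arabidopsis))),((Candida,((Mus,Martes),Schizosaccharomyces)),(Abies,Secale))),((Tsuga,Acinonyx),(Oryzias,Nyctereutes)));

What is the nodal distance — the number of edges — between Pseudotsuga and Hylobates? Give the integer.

11

The MRCA of Pseudotsuga and Hylobates is the node subtending (((Gallus,Anas),((((Colobus,Larix),Ambystoma),(Homo,Betula)),((Neofelis,(Pseudotsuga,Cavia)),Columba))),(((Saccharomyces,Carpinus),(Bacillus,(Hylobates,Solenopsis))),Arabidopsis)).
From Pseudotsuga up to that node: 6 branches. From Hylobates up to the same node: 5 branches. Total: 6 + 5 = 11.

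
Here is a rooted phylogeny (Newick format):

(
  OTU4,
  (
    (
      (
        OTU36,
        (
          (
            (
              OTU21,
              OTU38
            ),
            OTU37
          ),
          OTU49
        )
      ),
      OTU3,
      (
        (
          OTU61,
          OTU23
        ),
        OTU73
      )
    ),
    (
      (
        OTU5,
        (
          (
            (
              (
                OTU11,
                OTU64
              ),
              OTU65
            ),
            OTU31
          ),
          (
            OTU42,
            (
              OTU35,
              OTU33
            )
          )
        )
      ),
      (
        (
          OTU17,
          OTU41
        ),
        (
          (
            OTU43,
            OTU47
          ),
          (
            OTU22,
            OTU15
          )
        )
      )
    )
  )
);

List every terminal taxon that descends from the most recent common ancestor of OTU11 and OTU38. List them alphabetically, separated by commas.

Tracing OTU11: it sits inside (OTU11,OTU64).
Tracing OTU38: it sits inside (OTU21,OTU38).
The smallest clade enclosing both is (((OTU36,(((OTU21,OTU38),OTU37),OTU49)),OTU3,((OTU61,OTU23),OTU73)),((OTU5,((((OTU11,OTU64),OTU65),OTU31),(OTU42,(OTU35,OTU33)))),((OTU17,OTU41),((OTU43,OTU47),(OTU22,OTU15))))); the answer is its 23 terminal taxa in alphabetical order.

OTU11, OTU15, OTU17, OTU21, OTU22, OTU23, OTU3, OTU31, OTU33, OTU35, OTU36, OTU37, OTU38, OTU41, OTU42, OTU43, OTU47, OTU49, OTU5, OTU61, OTU64, OTU65, OTU73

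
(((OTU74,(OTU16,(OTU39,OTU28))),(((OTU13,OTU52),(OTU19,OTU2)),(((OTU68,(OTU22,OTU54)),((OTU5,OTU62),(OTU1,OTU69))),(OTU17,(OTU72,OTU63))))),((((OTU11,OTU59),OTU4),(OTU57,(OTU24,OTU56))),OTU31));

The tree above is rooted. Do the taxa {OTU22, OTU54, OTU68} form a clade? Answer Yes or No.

Yes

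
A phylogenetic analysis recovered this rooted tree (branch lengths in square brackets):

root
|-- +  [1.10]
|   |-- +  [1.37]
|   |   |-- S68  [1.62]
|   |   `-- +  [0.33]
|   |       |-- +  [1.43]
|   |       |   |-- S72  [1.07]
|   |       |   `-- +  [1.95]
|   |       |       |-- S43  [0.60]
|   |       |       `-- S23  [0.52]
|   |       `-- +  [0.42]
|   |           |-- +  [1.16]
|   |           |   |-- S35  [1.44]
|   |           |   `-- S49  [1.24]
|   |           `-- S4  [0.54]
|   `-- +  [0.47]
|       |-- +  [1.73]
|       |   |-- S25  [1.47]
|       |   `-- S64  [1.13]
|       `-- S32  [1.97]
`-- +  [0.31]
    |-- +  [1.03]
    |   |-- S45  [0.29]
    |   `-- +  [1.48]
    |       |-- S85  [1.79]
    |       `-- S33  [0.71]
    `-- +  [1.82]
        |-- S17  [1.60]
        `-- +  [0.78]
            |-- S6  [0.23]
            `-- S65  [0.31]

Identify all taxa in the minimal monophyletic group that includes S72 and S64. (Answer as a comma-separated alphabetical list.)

S23, S25, S32, S35, S4, S43, S49, S64, S68, S72

Tracing S72: it sits inside (S72,(S43,S23)).
Tracing S64: it sits inside (S25,S64).
The smallest clade enclosing both is ((S68,((S72,(S43,S23)),((S35,S49),S4))),((S25,S64),S32)); the answer is its 10 terminal taxa in alphabetical order.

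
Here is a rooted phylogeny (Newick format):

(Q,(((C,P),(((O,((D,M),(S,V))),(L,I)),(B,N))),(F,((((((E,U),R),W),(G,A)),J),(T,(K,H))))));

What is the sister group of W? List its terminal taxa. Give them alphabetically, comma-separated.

W attaches to the tree at the node subtending (((E,U),R),W).
The other lineage descending from that same node — the sister group — is ((E,U),R); its 3 tips in alphabetical order are the answer.

E, R, U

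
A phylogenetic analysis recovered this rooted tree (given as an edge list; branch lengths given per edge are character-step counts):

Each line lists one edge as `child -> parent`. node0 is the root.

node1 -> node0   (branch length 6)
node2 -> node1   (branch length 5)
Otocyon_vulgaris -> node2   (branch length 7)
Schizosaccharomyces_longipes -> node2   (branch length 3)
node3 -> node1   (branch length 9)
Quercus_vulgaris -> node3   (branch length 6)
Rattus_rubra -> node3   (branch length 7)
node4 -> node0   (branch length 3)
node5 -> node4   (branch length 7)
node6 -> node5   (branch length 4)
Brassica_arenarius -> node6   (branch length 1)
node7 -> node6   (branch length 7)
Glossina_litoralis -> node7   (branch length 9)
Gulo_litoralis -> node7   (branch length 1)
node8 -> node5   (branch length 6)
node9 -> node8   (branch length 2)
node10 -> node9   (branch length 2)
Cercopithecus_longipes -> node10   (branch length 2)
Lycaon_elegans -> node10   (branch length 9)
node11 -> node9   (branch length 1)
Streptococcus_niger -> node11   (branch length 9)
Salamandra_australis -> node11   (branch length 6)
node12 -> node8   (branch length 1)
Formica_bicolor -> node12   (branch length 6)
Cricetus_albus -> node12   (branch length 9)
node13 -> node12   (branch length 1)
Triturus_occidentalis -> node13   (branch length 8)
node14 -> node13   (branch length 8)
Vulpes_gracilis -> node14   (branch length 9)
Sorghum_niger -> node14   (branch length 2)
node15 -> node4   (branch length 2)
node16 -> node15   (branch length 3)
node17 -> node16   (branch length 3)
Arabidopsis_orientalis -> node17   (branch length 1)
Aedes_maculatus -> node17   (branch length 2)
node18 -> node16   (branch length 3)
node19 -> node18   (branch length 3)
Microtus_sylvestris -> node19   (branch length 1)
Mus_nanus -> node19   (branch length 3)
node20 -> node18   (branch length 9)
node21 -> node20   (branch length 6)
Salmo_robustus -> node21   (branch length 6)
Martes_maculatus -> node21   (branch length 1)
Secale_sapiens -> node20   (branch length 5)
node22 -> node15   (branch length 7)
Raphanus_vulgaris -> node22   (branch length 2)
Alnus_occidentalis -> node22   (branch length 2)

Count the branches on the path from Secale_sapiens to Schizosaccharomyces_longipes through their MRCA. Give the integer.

9

The MRCA of Secale_sapiens and Schizosaccharomyces_longipes is the root of the tree.
From Secale_sapiens up to that node: 6 branches. From Schizosaccharomyces_longipes up to the same node: 3 branches. Total: 6 + 3 = 9.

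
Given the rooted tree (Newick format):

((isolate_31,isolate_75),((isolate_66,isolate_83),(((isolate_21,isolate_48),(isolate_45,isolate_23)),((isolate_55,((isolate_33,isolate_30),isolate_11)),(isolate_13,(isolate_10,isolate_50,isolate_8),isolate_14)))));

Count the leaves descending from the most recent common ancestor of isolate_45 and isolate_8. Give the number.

The MRCA of isolate_45 and isolate_8 is the node subtending (((isolate_21,isolate_48),(isolate_45,isolate_23)),((isolate_55,((isolate_33,isolate_30),isolate_11)),(isolate_13,(isolate_10,isolate_50,isolate_8),isolate_14))).
That clade contains 13 terminal taxa: isolate_10, isolate_11, isolate_13, isolate_14, isolate_21, isolate_23, isolate_30, isolate_33, isolate_45, isolate_48, isolate_50, isolate_55, isolate_8.

13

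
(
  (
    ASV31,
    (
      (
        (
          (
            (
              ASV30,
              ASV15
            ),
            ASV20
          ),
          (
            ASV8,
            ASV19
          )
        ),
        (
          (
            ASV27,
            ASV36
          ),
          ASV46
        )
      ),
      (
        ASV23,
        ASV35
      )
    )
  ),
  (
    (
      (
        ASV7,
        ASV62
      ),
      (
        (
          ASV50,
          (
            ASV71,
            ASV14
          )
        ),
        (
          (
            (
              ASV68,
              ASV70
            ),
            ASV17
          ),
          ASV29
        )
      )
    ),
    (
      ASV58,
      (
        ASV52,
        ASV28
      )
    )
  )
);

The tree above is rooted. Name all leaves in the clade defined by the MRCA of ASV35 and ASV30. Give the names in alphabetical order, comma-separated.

Tracing ASV35: it sits inside (ASV23,ASV35).
Tracing ASV30: it sits inside (ASV30,ASV15).
The smallest clade enclosing both is (((((ASV30,ASV15),ASV20),(ASV8,ASV19)),((ASV27,ASV36),ASV46)),(ASV23,ASV35)); the answer is its 10 terminal taxa in alphabetical order.

ASV15, ASV19, ASV20, ASV23, ASV27, ASV30, ASV35, ASV36, ASV46, ASV8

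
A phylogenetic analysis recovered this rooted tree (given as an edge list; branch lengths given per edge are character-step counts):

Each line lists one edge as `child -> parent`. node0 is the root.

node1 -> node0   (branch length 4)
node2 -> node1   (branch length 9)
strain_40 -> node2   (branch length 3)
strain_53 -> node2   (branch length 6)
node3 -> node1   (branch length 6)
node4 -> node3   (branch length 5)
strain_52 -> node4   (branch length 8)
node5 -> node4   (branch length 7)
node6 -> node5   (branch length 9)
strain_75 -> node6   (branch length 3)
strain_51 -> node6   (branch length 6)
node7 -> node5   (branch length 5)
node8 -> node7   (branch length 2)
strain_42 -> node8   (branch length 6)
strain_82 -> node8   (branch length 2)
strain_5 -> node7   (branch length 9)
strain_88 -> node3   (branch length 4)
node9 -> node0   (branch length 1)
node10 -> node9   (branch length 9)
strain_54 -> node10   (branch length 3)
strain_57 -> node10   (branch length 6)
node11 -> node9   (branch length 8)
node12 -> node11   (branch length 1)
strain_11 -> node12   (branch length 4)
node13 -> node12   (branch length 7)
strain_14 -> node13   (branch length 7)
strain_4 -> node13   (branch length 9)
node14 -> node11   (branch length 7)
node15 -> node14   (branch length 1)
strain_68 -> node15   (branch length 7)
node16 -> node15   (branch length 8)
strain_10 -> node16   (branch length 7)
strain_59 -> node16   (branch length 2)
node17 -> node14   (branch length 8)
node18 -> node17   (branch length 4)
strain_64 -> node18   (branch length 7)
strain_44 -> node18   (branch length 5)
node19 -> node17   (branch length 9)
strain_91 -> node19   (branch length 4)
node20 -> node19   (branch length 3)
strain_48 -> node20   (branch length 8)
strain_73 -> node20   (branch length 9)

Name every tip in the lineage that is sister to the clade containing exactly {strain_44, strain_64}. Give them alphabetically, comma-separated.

strain_48, strain_73, strain_91

The clade containing exactly {strain_44, strain_64} attaches to the tree at the node subtending ((strain_64,strain_44),(strain_91,(strain_48,strain_73))).
The other lineage descending from that same node — the sister group — is (strain_91,(strain_48,strain_73)); its 3 tips in alphabetical order are the answer.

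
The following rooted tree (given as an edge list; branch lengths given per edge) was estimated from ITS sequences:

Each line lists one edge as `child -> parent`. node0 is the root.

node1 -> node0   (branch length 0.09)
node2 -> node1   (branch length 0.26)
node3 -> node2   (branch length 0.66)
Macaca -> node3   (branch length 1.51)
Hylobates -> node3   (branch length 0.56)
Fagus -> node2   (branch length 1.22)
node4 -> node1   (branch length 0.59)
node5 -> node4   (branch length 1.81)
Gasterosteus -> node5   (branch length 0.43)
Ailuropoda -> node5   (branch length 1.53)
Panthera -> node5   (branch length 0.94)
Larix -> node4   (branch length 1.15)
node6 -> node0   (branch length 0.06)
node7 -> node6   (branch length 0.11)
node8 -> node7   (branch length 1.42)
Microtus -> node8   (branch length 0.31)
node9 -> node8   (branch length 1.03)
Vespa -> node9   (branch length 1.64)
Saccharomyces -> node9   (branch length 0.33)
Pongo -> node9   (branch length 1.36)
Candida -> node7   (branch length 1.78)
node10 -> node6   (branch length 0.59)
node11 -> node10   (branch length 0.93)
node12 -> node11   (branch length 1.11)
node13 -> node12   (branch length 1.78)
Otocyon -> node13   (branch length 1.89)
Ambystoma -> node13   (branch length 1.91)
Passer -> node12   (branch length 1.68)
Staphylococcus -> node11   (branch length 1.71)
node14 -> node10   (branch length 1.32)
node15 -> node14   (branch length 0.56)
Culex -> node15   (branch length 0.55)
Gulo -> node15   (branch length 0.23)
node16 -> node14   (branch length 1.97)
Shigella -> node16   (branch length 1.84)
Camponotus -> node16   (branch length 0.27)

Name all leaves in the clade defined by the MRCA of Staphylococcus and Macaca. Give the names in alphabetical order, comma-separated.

Tracing Staphylococcus: it sits inside (((Otocyon,Ambystoma),Passer),Staphylococcus).
Tracing Macaca: it sits inside (Macaca,Hylobates).
The smallest clade enclosing both is the whole tree (their MRCA is the root), so the answer is all 20 tips in alphabetical order.

Ailuropoda, Ambystoma, Camponotus, Candida, Culex, Fagus, Gasterosteus, Gulo, Hylobates, Larix, Macaca, Microtus, Otocyon, Panthera, Passer, Pongo, Saccharomyces, Shigella, Staphylococcus, Vespa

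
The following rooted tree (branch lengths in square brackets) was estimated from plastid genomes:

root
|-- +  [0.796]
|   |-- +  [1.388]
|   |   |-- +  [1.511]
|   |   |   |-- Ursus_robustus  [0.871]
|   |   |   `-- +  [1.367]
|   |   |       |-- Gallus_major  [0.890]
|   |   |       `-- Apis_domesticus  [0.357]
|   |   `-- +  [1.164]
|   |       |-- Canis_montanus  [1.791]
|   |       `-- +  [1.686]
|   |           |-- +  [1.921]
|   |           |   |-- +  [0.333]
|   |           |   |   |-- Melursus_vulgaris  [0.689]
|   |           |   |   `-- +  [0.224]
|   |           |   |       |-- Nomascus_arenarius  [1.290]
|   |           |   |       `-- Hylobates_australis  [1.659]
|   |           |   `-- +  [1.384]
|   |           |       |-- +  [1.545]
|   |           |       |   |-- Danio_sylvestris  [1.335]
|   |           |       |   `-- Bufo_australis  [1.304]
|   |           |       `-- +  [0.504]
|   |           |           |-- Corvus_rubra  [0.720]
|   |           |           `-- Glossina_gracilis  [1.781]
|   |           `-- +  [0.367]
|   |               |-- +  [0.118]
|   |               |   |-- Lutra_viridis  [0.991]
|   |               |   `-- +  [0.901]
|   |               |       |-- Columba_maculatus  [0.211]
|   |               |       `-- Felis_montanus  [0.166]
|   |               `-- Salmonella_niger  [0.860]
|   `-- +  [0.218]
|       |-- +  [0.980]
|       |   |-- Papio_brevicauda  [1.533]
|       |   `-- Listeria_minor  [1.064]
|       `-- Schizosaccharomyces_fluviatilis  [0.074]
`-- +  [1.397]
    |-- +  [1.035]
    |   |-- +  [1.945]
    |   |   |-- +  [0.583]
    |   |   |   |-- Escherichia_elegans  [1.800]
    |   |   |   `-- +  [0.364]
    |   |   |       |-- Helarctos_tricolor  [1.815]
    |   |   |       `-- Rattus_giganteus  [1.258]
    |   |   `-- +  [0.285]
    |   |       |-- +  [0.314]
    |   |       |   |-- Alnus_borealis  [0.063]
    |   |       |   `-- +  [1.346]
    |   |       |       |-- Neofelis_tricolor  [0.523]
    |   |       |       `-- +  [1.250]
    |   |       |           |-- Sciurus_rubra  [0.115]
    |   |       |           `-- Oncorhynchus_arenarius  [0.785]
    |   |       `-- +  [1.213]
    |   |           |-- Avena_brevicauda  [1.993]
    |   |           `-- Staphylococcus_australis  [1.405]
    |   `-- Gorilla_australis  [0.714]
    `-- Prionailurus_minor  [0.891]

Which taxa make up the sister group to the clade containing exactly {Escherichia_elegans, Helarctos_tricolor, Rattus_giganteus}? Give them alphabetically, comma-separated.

The clade containing exactly {Escherichia_elegans, Helarctos_tricolor, Rattus_giganteus} attaches to the tree at the node subtending ((Escherichia_elegans,(Helarctos_tricolor,Rattus_giganteus)),((Alnus_borealis,(Neofelis_tricolor,(Sciurus_rubra,Oncorhynchus_arenarius))),(Avena_brevicauda,Staphylococcus_australis))).
The other lineage descending from that same node — the sister group — is ((Alnus_borealis,(Neofelis_tricolor,(Sciurus_rubra,Oncorhynchus_arenarius))),(Avena_brevicauda,Staphylococcus_australis)); its 6 tips in alphabetical order are the answer.

Alnus_borealis, Avena_brevicauda, Neofelis_tricolor, Oncorhynchus_arenarius, Sciurus_rubra, Staphylococcus_australis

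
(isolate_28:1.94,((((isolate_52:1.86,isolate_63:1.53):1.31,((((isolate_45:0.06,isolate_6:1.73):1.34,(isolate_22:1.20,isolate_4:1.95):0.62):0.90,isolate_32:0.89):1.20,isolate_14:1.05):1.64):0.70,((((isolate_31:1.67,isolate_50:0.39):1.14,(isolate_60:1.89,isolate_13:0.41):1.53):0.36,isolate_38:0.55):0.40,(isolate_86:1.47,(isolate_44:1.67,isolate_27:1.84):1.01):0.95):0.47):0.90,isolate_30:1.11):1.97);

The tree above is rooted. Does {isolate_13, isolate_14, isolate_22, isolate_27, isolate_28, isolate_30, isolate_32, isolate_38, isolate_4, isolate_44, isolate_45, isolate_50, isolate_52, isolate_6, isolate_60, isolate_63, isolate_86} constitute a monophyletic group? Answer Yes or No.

The MRCA of the listed taxa is the root, so the smallest clade containing them is the whole tree.
That clade also contains isolate_31, which is not in the proposed group, so the group is not monophyletic.

No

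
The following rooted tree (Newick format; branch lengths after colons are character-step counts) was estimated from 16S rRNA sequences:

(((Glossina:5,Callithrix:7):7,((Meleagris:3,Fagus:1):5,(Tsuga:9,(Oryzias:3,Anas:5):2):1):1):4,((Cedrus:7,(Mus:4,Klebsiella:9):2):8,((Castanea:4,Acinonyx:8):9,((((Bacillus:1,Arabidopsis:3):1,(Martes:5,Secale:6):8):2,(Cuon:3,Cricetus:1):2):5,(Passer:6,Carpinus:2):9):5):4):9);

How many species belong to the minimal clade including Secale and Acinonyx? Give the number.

The MRCA of Secale and Acinonyx is the node subtending ((Castanea,Acinonyx),((((Bacillus,Arabidopsis),(Martes,Secale)),(Cuon,Cricetus)),(Passer,Carpinus))).
That clade contains 10 terminal taxa: Acinonyx, Arabidopsis, Bacillus, Carpinus, Castanea, Cricetus, Cuon, Martes, Passer, Secale.

10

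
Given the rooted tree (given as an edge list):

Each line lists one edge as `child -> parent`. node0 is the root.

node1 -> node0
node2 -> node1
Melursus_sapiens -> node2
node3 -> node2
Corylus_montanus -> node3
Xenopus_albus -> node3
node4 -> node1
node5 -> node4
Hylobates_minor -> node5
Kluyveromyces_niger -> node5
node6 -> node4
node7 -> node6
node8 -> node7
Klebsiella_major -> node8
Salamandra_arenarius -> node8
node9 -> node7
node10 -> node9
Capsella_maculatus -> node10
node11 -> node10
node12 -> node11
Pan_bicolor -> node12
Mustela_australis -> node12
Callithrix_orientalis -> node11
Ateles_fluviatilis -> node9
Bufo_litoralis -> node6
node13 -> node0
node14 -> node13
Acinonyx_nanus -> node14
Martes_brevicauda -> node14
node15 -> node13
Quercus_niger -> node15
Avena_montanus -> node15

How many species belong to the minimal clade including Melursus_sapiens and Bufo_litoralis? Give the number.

13

The MRCA of Melursus_sapiens and Bufo_litoralis is the node subtending ((Melursus_sapiens,(Corylus_montanus,Xenopus_albus)),((Hylobates_minor,Kluyveromyces_niger),(((Klebsiella_major,Salamandra_arenarius),((Capsella_maculatus,((Pan_bicolor,Mustela_australis),Callithrix_orientalis)),Ateles_fluviatilis)),Bufo_litoralis))).
That clade contains 13 terminal taxa: Ateles_fluviatilis, Bufo_litoralis, Callithrix_orientalis, Capsella_maculatus, Corylus_montanus, Hylobates_minor, Klebsiella_major, Kluyveromyces_niger, Melursus_sapiens, Mustela_australis, Pan_bicolor, Salamandra_arenarius, Xenopus_albus.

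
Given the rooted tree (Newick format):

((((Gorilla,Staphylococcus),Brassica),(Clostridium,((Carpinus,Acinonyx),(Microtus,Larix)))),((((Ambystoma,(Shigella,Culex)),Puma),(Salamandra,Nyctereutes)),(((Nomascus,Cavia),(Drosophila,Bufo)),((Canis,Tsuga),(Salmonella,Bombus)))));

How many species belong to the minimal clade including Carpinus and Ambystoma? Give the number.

22

The MRCA of Carpinus and Ambystoma is the root, so the clade is the entire tree.
That clade contains 22 terminal taxa: Acinonyx, Ambystoma, Bombus, Brassica, Bufo, Canis, Carpinus, Cavia, Clostridium, Culex, Drosophila, Gorilla, Larix, Microtus, Nomascus, Nyctereutes, Puma, Salamandra, Salmonella, Shigella, Staphylococcus, Tsuga.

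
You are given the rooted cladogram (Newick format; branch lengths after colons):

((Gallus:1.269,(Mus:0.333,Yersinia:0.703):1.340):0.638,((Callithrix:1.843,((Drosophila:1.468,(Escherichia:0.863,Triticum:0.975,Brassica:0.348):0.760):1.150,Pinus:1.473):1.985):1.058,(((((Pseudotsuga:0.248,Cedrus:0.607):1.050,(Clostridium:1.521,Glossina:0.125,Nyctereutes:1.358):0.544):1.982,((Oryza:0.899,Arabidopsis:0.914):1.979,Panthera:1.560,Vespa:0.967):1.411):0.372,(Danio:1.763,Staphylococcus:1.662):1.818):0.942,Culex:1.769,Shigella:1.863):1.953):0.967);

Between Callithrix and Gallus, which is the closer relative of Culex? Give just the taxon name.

The MRCA of Culex and Callithrix subtends ((Callithrix,((Drosophila,(Escherichia,Triticum,Brassica)),Pinus)),(((((Pseudotsuga,Cedrus),(Clostridium,Glossina,Nyctereutes)),((Oryza,Arabidopsis),Panthera,Vespa)),(Danio,Staphylococcus)),Culex,Shigella)) (19 taxa).
The MRCA of Culex and Gallus is the root, subtending the entire tree (22 taxa).
The first is nested inside the second, so Culex shares a more recent common ancestor with Callithrix.

Callithrix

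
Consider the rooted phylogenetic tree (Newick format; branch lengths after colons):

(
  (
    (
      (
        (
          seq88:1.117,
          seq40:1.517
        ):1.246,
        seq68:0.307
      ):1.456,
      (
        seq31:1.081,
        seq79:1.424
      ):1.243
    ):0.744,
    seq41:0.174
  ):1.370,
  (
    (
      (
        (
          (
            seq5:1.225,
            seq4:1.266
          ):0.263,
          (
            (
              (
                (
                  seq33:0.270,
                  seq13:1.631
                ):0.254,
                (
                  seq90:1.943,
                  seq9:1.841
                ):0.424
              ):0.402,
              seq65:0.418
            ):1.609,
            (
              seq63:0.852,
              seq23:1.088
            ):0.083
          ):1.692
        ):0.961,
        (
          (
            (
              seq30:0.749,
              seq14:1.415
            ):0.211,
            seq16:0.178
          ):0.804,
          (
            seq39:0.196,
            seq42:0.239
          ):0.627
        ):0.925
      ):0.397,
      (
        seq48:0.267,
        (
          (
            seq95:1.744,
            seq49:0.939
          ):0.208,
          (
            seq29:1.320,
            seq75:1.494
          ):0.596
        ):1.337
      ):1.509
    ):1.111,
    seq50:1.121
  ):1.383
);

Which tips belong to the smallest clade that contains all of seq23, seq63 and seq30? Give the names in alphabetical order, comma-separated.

seq13, seq14, seq16, seq23, seq30, seq33, seq39, seq4, seq42, seq5, seq63, seq65, seq9, seq90

Tracing seq23: it sits inside (seq63,seq23).
Tracing seq63: it sits inside (seq63,seq23).
Tracing seq30: it sits inside (seq30,seq14).
The smallest clade enclosing all 3 is (((seq5,seq4),((((seq33,seq13),(seq90,seq9)),seq65),(seq63,seq23))),(((seq30,seq14),seq16),(seq39,seq42))); the answer is its 14 terminal taxa in alphabetical order.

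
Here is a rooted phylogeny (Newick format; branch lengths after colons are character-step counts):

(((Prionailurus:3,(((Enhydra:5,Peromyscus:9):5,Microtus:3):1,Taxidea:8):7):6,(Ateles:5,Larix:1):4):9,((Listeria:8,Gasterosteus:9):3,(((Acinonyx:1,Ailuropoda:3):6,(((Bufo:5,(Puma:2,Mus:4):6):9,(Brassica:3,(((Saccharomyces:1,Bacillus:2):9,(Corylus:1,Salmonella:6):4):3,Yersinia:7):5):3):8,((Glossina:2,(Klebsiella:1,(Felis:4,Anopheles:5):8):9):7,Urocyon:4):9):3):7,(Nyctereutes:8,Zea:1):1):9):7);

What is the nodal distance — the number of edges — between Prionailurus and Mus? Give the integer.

11

The MRCA of Prionailurus and Mus is the root of the tree.
From Prionailurus up to that node: 3 branches. From Mus up to the same node: 8 branches. Total: 3 + 8 = 11.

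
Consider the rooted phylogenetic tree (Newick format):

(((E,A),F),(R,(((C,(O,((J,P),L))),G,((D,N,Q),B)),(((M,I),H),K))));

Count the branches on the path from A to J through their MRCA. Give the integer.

The MRCA of A and J is the root of the tree.
From A up to that node: 3 branches. From J up to the same node: 8 branches. Total: 3 + 8 = 11.

11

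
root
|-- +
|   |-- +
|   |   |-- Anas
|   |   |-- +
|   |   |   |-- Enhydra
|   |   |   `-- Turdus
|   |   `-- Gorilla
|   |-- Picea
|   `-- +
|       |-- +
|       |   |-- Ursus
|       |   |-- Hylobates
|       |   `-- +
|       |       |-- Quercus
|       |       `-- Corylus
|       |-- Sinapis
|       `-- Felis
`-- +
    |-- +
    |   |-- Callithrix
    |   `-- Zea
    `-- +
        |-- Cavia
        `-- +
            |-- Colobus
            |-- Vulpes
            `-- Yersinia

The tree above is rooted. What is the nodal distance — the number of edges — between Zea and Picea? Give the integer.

The MRCA of Zea and Picea is the root of the tree.
From Zea up to that node: 3 branches. From Picea up to the same node: 2 branches. Total: 3 + 2 = 5.

5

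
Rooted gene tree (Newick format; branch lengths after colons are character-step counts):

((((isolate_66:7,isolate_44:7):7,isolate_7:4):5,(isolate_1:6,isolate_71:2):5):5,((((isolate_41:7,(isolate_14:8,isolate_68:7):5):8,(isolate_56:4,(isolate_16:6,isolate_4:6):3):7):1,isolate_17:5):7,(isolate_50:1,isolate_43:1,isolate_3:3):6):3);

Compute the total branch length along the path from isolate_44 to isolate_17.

The path runs isolate_44 → … → MRCA → … → isolate_17; the MRCA is the root of the tree.
Branch lengths along that path: 7 + 7 + 5 + 5 + 3 + 7 + 5 = 39.

39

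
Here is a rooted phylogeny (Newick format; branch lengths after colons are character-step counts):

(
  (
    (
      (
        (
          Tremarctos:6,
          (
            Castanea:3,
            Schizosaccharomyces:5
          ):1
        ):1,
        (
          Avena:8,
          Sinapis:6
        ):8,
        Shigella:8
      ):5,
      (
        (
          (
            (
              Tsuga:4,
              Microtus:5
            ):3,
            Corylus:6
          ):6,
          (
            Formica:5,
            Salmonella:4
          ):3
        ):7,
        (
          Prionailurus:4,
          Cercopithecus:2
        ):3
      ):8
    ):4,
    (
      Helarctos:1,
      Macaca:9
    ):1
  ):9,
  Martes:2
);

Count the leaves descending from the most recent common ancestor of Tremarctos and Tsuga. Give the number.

13

The MRCA of Tremarctos and Tsuga is the node subtending (((Tremarctos,(Castanea,Schizosaccharomyces)),(Avena,Sinapis),Shigella),((((Tsuga,Microtus),Corylus),(Formica,Salmonella)),(Prionailurus,Cercopithecus))).
That clade contains 13 terminal taxa: Avena, Castanea, Cercopithecus, Corylus, Formica, Microtus, Prionailurus, Salmonella, Schizosaccharomyces, Shigella, Sinapis, Tremarctos, Tsuga.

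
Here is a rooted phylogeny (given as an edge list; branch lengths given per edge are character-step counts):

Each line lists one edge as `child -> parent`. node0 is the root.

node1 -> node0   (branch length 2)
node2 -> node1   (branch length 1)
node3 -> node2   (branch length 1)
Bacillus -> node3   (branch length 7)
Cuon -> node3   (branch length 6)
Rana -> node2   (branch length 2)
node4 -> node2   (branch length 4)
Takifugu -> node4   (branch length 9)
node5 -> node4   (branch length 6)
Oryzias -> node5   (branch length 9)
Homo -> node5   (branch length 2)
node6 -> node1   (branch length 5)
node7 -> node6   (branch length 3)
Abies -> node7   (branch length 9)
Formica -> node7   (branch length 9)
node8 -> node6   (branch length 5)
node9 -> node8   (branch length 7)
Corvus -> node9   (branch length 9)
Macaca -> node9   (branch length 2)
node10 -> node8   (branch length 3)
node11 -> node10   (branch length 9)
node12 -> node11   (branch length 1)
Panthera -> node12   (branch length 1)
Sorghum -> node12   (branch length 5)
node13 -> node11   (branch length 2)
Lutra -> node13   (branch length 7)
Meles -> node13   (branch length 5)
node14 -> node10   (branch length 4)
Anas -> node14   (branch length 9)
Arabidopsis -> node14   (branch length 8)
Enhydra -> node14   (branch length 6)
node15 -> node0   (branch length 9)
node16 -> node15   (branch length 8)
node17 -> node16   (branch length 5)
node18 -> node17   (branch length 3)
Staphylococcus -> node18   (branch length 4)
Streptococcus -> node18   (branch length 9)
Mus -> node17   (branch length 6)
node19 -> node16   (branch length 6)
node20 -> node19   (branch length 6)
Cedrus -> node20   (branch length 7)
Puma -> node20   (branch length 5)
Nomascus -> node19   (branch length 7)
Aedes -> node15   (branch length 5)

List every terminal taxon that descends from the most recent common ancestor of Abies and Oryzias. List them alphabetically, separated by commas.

Tracing Abies: it sits inside (Abies,Formica).
Tracing Oryzias: it sits inside (Oryzias,Homo).
The smallest clade enclosing both is (((Bacillus,Cuon),Rana,(Takifugu,(Oryzias,Homo))),((Abies,Formica),((Corvus,Macaca),(((Panthera,Sorghum),(Lutra,Meles)),(Anas,Arabidopsis,Enhydra))))); the answer is its 17 terminal taxa in alphabetical order.

Abies, Anas, Arabidopsis, Bacillus, Corvus, Cuon, Enhydra, Formica, Homo, Lutra, Macaca, Meles, Oryzias, Panthera, Rana, Sorghum, Takifugu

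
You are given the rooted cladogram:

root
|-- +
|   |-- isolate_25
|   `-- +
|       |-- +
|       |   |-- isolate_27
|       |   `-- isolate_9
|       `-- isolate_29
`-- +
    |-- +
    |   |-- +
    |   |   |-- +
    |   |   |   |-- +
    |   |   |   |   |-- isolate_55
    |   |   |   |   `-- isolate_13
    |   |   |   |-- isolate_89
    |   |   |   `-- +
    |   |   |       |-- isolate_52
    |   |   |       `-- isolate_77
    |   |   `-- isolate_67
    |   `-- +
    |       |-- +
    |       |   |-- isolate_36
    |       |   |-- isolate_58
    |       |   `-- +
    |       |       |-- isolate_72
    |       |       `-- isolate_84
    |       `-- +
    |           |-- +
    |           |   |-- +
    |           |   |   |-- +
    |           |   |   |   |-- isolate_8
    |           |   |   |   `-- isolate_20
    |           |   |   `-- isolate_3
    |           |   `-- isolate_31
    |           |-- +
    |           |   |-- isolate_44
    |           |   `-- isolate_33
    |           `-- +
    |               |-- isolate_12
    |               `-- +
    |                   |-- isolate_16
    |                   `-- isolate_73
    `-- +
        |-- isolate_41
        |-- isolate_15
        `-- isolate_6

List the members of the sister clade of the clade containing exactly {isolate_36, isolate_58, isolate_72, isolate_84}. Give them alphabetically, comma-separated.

The clade containing exactly {isolate_36, isolate_58, isolate_72, isolate_84} attaches to the tree at the node subtending ((isolate_36,isolate_58,(isolate_72,isolate_84)),((((isolate_8,isolate_20),isolate_3),isolate_31),(isolate_44,isolate_33),(isolate_12,(isolate_16,isolate_73)))).
The other lineage descending from that same node — the sister group — is ((((isolate_8,isolate_20),isolate_3),isolate_31),(isolate_44,isolate_33),(isolate_12,(isolate_16,isolate_73))); its 9 tips in alphabetical order are the answer.

isolate_12, isolate_16, isolate_20, isolate_3, isolate_31, isolate_33, isolate_44, isolate_73, isolate_8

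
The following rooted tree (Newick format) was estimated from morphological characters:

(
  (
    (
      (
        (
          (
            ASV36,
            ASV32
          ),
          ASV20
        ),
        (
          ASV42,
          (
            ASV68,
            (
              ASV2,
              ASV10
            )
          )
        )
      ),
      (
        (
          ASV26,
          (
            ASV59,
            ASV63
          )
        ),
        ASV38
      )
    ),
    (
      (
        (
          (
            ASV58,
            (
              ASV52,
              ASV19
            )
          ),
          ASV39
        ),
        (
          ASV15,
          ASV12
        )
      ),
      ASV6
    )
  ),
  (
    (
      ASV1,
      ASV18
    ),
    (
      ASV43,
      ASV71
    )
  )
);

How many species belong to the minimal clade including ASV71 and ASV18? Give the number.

4

The MRCA of ASV71 and ASV18 is the node subtending ((ASV1,ASV18),(ASV43,ASV71)).
That clade contains 4 terminal taxa: ASV1, ASV18, ASV43, ASV71.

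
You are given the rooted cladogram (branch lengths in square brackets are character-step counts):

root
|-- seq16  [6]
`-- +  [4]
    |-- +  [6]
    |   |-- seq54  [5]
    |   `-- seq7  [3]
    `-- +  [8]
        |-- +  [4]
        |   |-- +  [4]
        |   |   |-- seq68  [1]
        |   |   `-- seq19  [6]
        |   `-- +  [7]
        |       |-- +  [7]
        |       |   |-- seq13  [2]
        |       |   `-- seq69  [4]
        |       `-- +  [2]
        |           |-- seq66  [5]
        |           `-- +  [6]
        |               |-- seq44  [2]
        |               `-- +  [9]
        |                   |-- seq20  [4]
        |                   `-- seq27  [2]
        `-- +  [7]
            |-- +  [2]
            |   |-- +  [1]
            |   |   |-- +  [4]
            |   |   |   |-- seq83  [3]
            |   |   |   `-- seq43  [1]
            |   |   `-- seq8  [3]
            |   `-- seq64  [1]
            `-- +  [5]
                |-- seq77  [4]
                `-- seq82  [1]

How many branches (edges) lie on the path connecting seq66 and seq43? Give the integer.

The MRCA of seq66 and seq43 is the node subtending (((seq68,seq19),((seq13,seq69),(seq66,(seq44,(seq20,seq27))))),((((seq83,seq43),seq8),seq64),(seq77,seq82))).
From seq66 up to that node: 4 branches. From seq43 up to the same node: 5 branches. Total: 4 + 5 = 9.

9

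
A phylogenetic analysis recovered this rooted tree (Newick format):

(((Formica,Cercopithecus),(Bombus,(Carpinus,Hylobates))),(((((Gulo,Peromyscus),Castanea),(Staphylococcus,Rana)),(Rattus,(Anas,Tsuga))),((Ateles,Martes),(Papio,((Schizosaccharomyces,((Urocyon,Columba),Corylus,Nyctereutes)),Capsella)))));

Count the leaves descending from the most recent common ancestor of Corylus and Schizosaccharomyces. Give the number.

5

The MRCA of Corylus and Schizosaccharomyces is the node subtending (Schizosaccharomyces,((Urocyon,Columba),Corylus,Nyctereutes)).
That clade contains 5 terminal taxa: Columba, Corylus, Nyctereutes, Schizosaccharomyces, Urocyon.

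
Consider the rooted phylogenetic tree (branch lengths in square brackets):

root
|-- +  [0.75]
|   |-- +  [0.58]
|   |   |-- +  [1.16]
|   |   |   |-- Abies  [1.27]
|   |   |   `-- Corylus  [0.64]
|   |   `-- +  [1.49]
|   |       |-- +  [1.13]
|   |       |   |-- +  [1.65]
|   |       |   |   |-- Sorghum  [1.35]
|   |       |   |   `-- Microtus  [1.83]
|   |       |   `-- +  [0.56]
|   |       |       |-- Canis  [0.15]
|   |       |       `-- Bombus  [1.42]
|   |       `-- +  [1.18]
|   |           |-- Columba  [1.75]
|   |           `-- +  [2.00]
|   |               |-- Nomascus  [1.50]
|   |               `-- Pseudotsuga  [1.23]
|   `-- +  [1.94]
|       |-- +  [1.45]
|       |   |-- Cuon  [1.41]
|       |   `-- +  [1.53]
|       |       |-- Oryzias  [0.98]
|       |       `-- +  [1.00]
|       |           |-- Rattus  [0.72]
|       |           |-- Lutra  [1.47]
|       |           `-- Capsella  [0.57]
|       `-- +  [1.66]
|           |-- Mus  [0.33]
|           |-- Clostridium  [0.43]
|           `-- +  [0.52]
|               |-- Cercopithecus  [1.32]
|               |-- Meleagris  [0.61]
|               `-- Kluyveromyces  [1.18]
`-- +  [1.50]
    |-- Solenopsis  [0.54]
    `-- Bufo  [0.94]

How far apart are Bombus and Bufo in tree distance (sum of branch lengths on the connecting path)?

8.37

The path runs Bombus → … → MRCA → … → Bufo; the MRCA is the root of the tree.
Branch lengths along that path: 1.42 + 0.56 + 1.13 + 1.49 + 0.58 + 0.75 + 1.50 + 0.94 = 8.37.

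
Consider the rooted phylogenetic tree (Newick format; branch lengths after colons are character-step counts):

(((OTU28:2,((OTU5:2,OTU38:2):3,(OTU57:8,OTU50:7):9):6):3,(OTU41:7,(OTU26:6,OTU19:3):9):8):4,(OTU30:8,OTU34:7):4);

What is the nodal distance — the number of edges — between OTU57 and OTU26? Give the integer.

7

The MRCA of OTU57 and OTU26 is the node subtending ((OTU28,((OTU5,OTU38),(OTU57,OTU50))),(OTU41,(OTU26,OTU19))).
From OTU57 up to that node: 4 branches. From OTU26 up to the same node: 3 branches. Total: 4 + 3 = 7.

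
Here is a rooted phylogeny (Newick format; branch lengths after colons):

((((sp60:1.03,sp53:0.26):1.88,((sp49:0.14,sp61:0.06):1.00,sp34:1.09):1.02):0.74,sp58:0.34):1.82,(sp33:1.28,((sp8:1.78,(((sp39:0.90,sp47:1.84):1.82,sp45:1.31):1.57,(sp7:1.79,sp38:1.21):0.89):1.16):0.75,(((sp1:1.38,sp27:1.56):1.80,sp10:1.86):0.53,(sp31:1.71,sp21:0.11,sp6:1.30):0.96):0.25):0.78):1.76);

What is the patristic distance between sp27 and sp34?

11.35

The path runs sp27 → … → MRCA → … → sp34; the MRCA is the root of the tree.
Branch lengths along that path: 1.56 + 1.80 + 0.53 + 0.25 + 0.78 + 1.76 + 1.82 + 0.74 + 1.02 + 1.09 = 11.35.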